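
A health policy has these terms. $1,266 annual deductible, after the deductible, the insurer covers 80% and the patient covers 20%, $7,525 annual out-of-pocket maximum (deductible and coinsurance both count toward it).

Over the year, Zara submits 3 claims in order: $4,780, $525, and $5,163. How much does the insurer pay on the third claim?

Claim 1 — $4,780: deductible takes $1,266, $3,514 remains; 20% of $3,514 = $702.80. Patient pays $1,968.80; OOP now $1,968.80. Plan pays $4,780 − $1,968.80 = $2,811.20.
Claim 2 — $525: deductible already satisfied, so patient's share is 20% × $525 = $105. Cost to patient: $105. OOP to date $2,073.80. Insurer: $525 − $105 = $420.
Claim 3 — $5,163: deductible met; 20% of $5,163 = $1,032.60. Patient owes $1,032.60 (running OOP $3,106.40). Insurer: $5,163 − $1,032.60 = $4,130.40.

$4,130.40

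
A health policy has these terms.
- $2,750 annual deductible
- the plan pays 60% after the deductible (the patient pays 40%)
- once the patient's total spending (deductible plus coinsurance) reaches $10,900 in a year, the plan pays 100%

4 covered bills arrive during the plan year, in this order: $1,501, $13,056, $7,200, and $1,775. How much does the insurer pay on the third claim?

#1 ($1,501): entire amount goes to the deductible. Patient pays $1,501; OOP now $1,501. Insurer: $1,501 − $1,501 = $0.
#2 ($13,056): deductible takes $1,249, $11,807 remains; patient's 40% is $4,722.80. Patient owes $5,971.80 (running OOP $7,472.80). Plan pays $13,056 − $5,971.80 = $7,084.20.
#3 ($7,200): 40% coinsurance on $7,200 = $2,880. Patient owes $2,880 (running OOP $10,352.80). Insurer: $7,200 − $2,880 = $4,320.

$4,320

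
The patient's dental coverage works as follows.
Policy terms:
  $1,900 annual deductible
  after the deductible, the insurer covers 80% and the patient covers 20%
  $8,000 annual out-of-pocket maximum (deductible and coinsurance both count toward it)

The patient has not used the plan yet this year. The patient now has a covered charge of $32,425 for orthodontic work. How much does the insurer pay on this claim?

Nothing has been paid toward the $1,900 deductible, so the first $1,900 of this charge is applied there.
The remaining $30,525 (= $32,425 − $1,900) moves to coinsurance.
Patient's 20% share of $30,525 is $6,105.
Patient responsibility before any cap: $1,900 + $6,105 = $8,005.
Adding $8,005 to the $0 already spent would give $8,005, which exceeds the $8,000 cap; the patient pays just $8,000 − $0 = $8,000.
The insurer covers the remainder: $32,425 − $8,000 = $24,425.

$24,425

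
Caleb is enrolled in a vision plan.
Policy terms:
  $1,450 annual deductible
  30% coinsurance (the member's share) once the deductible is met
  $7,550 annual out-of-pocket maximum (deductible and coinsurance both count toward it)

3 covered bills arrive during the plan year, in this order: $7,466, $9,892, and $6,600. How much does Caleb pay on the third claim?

$1,327.60

#1 ($7,466): $1,450 finishes the deductible; $6,016 goes to coinsurance; member's 30% is $1,804.80. Member owes $3,254.80 (running OOP $3,254.80).
#2 ($9,892): 30% coinsurance on $9,892 = $2,967.60. Member pays $2,967.60; OOP now $6,222.40.
#3 ($6,600): deductible already satisfied, so member's share is 30% × $6,600 = $1,980. That would push OOP to $8,202.40, over the $7,550 cap, so member pays $7,550 − $6,222.40 = $1,327.60.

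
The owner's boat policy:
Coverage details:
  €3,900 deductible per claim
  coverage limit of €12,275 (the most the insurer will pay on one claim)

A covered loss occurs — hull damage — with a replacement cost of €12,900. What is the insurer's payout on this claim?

€9,000

After the deductible, €12,900 − €3,900 = €9,000 remains.
€9,000 is within the €12,275 limit, so the insurer pays €9,000.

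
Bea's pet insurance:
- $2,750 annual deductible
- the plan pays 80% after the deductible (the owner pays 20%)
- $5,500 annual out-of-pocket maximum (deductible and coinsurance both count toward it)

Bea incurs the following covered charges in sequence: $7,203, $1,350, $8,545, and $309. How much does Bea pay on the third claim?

#1 ($7,203): $2,750 to deductible, leaving $4,453; coinsurance $4,453 × 20% = $890.60. Cost to owner: $3,640.60. OOP to date $3,640.60.
#2 ($1,350): 20% coinsurance on $1,350 = $270. Cost to owner: $270. OOP to date $3,910.60.
#3 ($8,545): deductible met; 20% of $8,545 = $1,709. Adding that to $3,910.60 gives $5,619.60, past the $5,500 cap; owner pays only $5,500 − $3,910.60 = $1,589.40.

$1,589.40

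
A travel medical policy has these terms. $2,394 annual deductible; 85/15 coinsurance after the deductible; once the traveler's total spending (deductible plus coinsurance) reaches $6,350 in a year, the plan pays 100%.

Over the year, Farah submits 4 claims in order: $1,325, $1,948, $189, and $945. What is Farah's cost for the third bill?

Bill 1, $1,325: all of it applies to the deductible. Cost to traveler: $1,325. OOP to date $1,325.
Bill 2, $1,948: $1,069 to deductible, leaving $879; coinsurance $879 × 15% = $131.85. Traveler pays $1,200.85; OOP now $2,525.85.
Bill 3, $189: 15% coinsurance on $189 = $28.35. Traveler owes $28.35 (running OOP $2,554.20).

$28.35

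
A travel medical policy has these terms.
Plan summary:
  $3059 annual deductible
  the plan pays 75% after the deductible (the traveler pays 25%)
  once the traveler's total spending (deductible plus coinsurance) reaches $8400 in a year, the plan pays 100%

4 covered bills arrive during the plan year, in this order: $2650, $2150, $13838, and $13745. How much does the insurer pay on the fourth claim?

$12298.75

Claim 1 — $2650: fully absorbed by the deductible. Traveler pays $2650; OOP now $2650. Insurer: $2650 − $2650 = $0.
Claim 2 — $2150: $409 to deductible, leaving $1741; coinsurance $1741 × 25% = $435.25. Traveler pays $844.25; OOP now $3494.25. Plan pays $2150 − $844.25 = $1305.75.
Claim 3 — $13838: 25% coinsurance on $13838 = $3459.50. Cost to traveler: $3459.50. OOP to date $6953.75. Plan pays $13838 − $3459.50 = $10378.50.
Claim 4 — $13745: 25% coinsurance on $13745 = $3436.25. Adding that to $6953.75 gives $10390, past the $8400 cap; traveler pays only $8400 − $6953.75 = $1446.25. Plan pays $13745 − $1446.25 = $12298.75.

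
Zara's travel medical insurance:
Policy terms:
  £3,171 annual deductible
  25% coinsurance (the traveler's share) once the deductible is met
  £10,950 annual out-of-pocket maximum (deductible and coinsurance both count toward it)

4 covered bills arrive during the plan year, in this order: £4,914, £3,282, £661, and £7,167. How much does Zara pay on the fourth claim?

Bill 1, £4,914: deductible takes £3,171, £1,743 remains; coinsurance £1,743 × 25% = £435.75. Traveler owes £3,606.75 (running OOP £3,606.75).
Bill 2, £3,282: deductible met; 25% of £3,282 = £820.50. Traveler owes £820.50 (running OOP £4,427.25).
Bill 3, £661: 25% coinsurance on £661 = £165.25. Traveler owes £165.25 (running OOP £4,592.50).
Bill 4, £7,167: deductible met; 25% of £7,167 = £1,791.75. Traveler pays £1,791.75; OOP now £6,384.25.

£1,791.75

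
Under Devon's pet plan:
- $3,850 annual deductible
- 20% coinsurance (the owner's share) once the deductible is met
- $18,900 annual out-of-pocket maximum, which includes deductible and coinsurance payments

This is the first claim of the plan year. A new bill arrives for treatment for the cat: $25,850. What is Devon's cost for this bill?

$8,250

Deductible not yet touched, so the first $3,850 of the bill goes to the deductible.
That leaves $25,850 − $3,850 = $22,000 for coinsurance.
Owner's 20% share of $22,000 is $4,400.
Owner responsibility before any cap: $3,850 + $4,400 = $8,250.
Cumulative spending $0 + $8,250 = $8,250 stays under the $18,900 maximum.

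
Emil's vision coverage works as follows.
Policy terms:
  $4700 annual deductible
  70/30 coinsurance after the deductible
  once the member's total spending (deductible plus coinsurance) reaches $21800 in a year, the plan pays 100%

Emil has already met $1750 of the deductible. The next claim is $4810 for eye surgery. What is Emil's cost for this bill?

$3508

Deductible still to meet: $4700 − $1750 = $2950.
The remaining $1860 (= $4810 − $2950) moves to coinsurance.
Coinsurance: $1860 × 30% = $558.
That puts the member's cost at $2950 + $558 = $3508 before any cap.
Cumulative spending $1750 + $3508 = $5258 stays under the $21800 maximum.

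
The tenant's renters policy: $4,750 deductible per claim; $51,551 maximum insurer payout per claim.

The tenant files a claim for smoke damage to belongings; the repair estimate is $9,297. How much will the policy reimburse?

Less the $4,750 deductible: $9,297 − $4,750 = $4,547.
$4,547 is within the $51,551 limit, so the insurer pays $4,547.

$4,547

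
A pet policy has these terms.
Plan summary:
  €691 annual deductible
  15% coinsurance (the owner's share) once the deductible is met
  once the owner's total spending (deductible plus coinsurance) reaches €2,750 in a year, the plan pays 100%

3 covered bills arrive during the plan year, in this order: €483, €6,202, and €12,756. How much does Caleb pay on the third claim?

Claim 1 — €483: entire amount goes to the deductible. Owner pays €483; OOP now €483.
Claim 2 — €6,202: €208 to deductible, leaving €5,994; owner's 15% is €899.10. Owner pays €1,107.10; OOP now €1,590.10.
Claim 3 — €12,756: deductible met; 15% of €12,756 = €1,913.40. OOP would hit €3,503.50 > €2,750, so the cap limits the owner to €2,750 − €1,590.10 = €1,159.90.

€1,159.90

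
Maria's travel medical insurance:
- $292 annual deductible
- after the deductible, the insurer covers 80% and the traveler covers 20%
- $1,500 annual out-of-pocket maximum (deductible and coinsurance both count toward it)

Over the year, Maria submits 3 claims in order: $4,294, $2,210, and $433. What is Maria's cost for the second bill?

#1 ($4,294): $292 to deductible, leaving $4,002; traveler's 20% is $800.40. Traveler pays $1,092.40; OOP now $1,092.40.
#2 ($2,210): deductible met; 20% of $2,210 = $442. OOP would hit $1,534.40 > $1,500, so the cap limits the traveler to $1,500 − $1,092.40 = $407.60.

$407.60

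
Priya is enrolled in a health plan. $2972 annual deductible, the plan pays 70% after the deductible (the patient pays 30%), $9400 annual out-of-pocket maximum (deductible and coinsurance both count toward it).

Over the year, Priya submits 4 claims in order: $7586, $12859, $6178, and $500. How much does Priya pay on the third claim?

$1186.10

Claim 1 — $7586: deductible takes $2972, $4614 remains; coinsurance $4614 × 30% = $1384.20. Patient pays $4356.20; OOP now $4356.20.
Claim 2 — $12859: 30% coinsurance on $12859 = $3857.70. Patient pays $3857.70; OOP now $8213.90.
Claim 3 — $6178: 30% coinsurance on $6178 = $1853.40. That would push OOP to $10067.30, over the $9400 cap, so patient pays $9400 − $8213.90 = $1186.10.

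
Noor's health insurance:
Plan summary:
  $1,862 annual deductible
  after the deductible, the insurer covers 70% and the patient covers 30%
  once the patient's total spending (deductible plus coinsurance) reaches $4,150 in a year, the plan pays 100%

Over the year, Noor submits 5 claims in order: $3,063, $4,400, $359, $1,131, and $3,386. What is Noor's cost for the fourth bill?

$339.30

Claim 1 ($3,063): $1,862 finishes the deductible; $1,201 goes to coinsurance; 30% of $1,201 = $360.30. Patient pays $2,222.30; OOP now $2,222.30.
Claim 2 ($4,400): 30% coinsurance on $4,400 = $1,320. Cost to patient: $1,320. OOP to date $3,542.30.
Claim 3 ($359): deductible met; 30% of $359 = $107.70. Patient pays $107.70; OOP now $3,650.
Claim 4 ($1,131): deductible already satisfied, so patient's share is 30% × $1,131 = $339.30. Patient pays $339.30; OOP now $3,989.30.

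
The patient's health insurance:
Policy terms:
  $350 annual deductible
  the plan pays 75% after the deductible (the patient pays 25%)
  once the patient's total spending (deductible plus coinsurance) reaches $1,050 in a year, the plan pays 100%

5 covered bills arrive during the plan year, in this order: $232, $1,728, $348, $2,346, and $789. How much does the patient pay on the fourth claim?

$210.50

Claim 1 ($232): entire amount goes to the deductible. Cost to patient: $232. OOP to date $232.
Claim 2 ($1,728): $118 finishes the deductible; $1,610 goes to coinsurance; patient's 25% is $402.50. Cost to patient: $520.50. OOP to date $752.50.
Claim 3 ($348): deductible met; 25% of $348 = $87. Cost to patient: $87. OOP to date $839.50.
Claim 4 ($2,346): deductible already satisfied, so patient's share is 25% × $2,346 = $586.50. OOP would hit $1,426 > $1,050, so the cap limits the patient to $1,050 − $839.50 = $210.50.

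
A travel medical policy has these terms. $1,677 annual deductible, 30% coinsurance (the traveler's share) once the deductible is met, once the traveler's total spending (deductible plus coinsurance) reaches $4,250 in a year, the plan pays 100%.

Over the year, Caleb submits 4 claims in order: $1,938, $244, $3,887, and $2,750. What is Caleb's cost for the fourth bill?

$825

#1 ($1,938): $1,677 finishes the deductible; $261 goes to coinsurance; traveler's 30% is $78.30. Cost to traveler: $1,755.30. OOP to date $1,755.30.
#2 ($244): deductible met; 30% of $244 = $73.20. Traveler owes $73.20 (running OOP $1,828.50).
#3 ($3,887): 30% coinsurance on $3,887 = $1,166.10. Traveler owes $1,166.10 (running OOP $2,994.60).
#4 ($2,750): 30% coinsurance on $2,750 = $825. Traveler pays $825; OOP now $3,819.60.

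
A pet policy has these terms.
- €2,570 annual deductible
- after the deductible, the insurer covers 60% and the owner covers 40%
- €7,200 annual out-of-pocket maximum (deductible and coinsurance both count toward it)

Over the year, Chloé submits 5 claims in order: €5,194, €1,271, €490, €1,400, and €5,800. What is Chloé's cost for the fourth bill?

€560

Claim 1 — €5,194: €2,570 to deductible, leaving €2,624; 40% of €2,624 = €1,049.60. Owner owes €3,619.60 (running OOP €3,619.60).
Claim 2 — €1,271: 40% coinsurance on €1,271 = €508.40. Owner pays €508.40; OOP now €4,128.
Claim 3 — €490: deductible already satisfied, so owner's share is 40% × €490 = €196. Cost to owner: €196. OOP to date €4,324.
Claim 4 — €1,400: deductible met; 40% of €1,400 = €560. Owner owes €560 (running OOP €4,884).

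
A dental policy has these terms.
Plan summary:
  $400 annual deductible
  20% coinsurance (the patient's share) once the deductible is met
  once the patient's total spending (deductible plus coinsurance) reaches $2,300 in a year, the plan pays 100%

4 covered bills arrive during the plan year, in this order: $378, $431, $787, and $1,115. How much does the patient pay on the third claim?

$157.40

#1 ($378): fully absorbed by the deductible. Patient owes $378 (running OOP $378).
#2 ($431): $22 finishes the deductible; $409 goes to coinsurance; coinsurance $409 × 20% = $81.80. Cost to patient: $103.80. OOP to date $481.80.
#3 ($787): deductible already satisfied, so patient's share is 20% × $787 = $157.40. Patient pays $157.40; OOP now $639.20.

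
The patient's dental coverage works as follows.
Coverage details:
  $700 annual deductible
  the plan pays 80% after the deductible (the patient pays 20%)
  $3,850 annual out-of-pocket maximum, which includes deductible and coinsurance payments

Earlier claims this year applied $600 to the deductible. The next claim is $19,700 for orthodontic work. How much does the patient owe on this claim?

$3,250

$600 of the $700 deductible is already met, leaving $100.
The remaining $19,600 (= $19,700 − $100) moves to coinsurance.
Coinsurance: $19,600 × 20% = $3,920.
So the patient owes $100 + $3,920 = $4,020 before any cap.
Adding $4,020 to the $600 already spent would give $4,620, which exceeds the $3,850 cap; the patient pays just $3,850 − $600 = $3,250.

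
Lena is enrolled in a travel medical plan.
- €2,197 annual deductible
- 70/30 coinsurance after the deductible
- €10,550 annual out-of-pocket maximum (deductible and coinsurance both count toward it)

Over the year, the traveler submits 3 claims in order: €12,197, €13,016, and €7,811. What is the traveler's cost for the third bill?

€1,448.20

#1 (€12,197): €2,197 finishes the deductible; €10,000 goes to coinsurance; coinsurance €10,000 × 30% = €3,000. Traveler pays €5,197; OOP now €5,197.
#2 (€13,016): 30% coinsurance on €13,016 = €3,904.80. Traveler owes €3,904.80 (running OOP €9,101.80).
#3 (€7,811): deductible already satisfied, so traveler's share is 30% × €7,811 = €2,343.30. That would push OOP to €11,445.10, over the €10,550 cap, so traveler pays €10,550 − €9,101.80 = €1,448.20.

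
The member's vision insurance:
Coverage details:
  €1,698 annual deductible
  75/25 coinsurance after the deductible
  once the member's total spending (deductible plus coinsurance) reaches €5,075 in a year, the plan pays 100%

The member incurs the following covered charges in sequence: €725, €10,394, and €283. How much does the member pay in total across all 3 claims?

#1 (€725): all of it applies to the deductible. Cost to member: €725. OOP to date €725.
#2 (€10,394): deductible takes €973, €9,421 remains; 25% of €9,421 = €2,355.25. Cost to member: €3,328.25. OOP to date €4,053.25.
#3 (€283): deductible met; 25% of €283 = €70.75. Member owes €70.75 (running OOP €4,124).
Summing the member's payments: €725 + €3,328.25 + €70.75 = €4,124.

€4,124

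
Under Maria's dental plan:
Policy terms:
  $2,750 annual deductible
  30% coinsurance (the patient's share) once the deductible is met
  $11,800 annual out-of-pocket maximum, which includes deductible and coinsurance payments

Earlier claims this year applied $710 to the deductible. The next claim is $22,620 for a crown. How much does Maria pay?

Deductible still to meet: $2,750 − $710 = $2,040.
The remaining $20,580 (= $22,620 − $2,040) moves to coinsurance.
Patient's 30% share of $20,580 is $6,174.
That puts the patient's cost at $2,040 + $6,174 = $8,214 before any cap.
Cumulative spending $710 + $8,214 = $8,924 stays under the $11,800 maximum.

$8,214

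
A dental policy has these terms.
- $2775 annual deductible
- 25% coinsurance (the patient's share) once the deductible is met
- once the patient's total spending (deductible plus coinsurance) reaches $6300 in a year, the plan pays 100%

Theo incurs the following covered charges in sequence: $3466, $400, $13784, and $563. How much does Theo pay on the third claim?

$3252.25

Claim 1 ($3466): deductible takes $2775, $691 remains; 25% of $691 = $172.75. Patient pays $2947.75; OOP now $2947.75.
Claim 2 ($400): 25% coinsurance on $400 = $100. Patient pays $100; OOP now $3047.75.
Claim 3 ($13784): 25% coinsurance on $13784 = $3446. Adding that to $3047.75 gives $6493.75, past the $6300 cap; patient pays only $6300 − $3047.75 = $3252.25.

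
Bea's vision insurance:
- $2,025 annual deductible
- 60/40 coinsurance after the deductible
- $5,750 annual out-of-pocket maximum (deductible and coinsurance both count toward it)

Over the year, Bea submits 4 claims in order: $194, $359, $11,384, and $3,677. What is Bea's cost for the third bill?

$5,197

#1 ($194): entire amount goes to the deductible. Cost to member: $194. OOP to date $194.
#2 ($359): all of it applies to the deductible. Member pays $359; OOP now $553.
#3 ($11,384): deductible takes $1,472, $9,912 remains; 40% of $9,912 = $3,964.80. Together that's $1,472 + $3,964.80 = $5,436.80. Adding that to $553 gives $5,989.80, past the $5,750 cap; member pays only $5,750 − $553 = $5,197.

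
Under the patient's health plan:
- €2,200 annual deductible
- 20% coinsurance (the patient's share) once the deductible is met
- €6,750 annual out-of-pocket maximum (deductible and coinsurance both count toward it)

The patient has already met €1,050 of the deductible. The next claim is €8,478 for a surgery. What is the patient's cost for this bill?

€2,615.60

€1,050 of the €2,200 deductible is already met, leaving €1,150.
After the €1,150 deductible portion, €8,478 − €1,150 = €7,328 is subject to coinsurance.
Patient's 20% share of €7,328 is €1,465.60.
So the patient owes €1,150 + €1,465.60 = €2,615.60 before any cap.
Total out-of-pocket so far would be €1,050 + €2,615.60 = €3,665.60, below the €6,750 cap — no reduction.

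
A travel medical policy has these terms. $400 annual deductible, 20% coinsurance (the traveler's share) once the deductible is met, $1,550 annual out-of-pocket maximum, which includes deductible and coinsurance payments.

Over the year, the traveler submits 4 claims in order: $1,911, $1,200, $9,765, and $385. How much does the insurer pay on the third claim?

$9,157.20

Bill 1, $1,911: deductible takes $400, $1,511 remains; coinsurance $1,511 × 20% = $302.20. Cost to traveler: $702.20. OOP to date $702.20. Plan pays $1,911 − $702.20 = $1,208.80.
Bill 2, $1,200: deductible met; 20% of $1,200 = $240. Traveler owes $240 (running OOP $942.20). Insurer: $1,200 − $240 = $960.
Bill 3, $9,765: deductible met; 20% of $9,765 = $1,953. Adding that to $942.20 gives $2,895.20, past the $1,550 cap; traveler pays only $1,550 − $942.20 = $607.80. Plan pays $9,765 − $607.80 = $9,157.20.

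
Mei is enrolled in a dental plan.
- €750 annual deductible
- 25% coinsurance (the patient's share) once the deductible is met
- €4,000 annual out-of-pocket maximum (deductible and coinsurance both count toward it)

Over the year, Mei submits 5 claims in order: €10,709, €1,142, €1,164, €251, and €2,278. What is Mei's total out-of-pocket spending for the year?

#1 (€10,709): €750 finishes the deductible; €9,959 goes to coinsurance; 25% of €9,959 = €2,489.75. Patient owes €3,239.75 (running OOP €3,239.75).
#2 (€1,142): deductible already satisfied, so patient's share is 25% × €1,142 = €285.50. Patient pays €285.50; OOP now €3,525.25.
#3 (€1,164): deductible already satisfied, so patient's share is 25% × €1,164 = €291. Cost to patient: €291. OOP to date €3,816.25.
#4 (€251): deductible met; 25% of €251 = €62.75. Patient pays €62.75; OOP now €3,879.
#5 (€2,278): deductible already satisfied, so patient's share is 25% × €2,278 = €569.50. That would push OOP to €4,448.50, over the €4,000 cap, so patient pays €4,000 − €3,879 = €121.
Summing the patient's payments: €3,239.75 + €285.50 + €291 + €62.75 + €121 = €4,000.

€4,000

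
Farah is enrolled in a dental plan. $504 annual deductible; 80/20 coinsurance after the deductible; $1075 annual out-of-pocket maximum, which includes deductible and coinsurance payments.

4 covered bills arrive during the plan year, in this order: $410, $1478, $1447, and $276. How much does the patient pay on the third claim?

$289.40

#1 ($410): fully absorbed by the deductible. Patient pays $410; OOP now $410.
#2 ($1478): deductible takes $94, $1384 remains; patient's 20% is $276.80. Patient pays $370.80; OOP now $780.80.
#3 ($1447): deductible met; 20% of $1447 = $289.40. Patient pays $289.40; OOP now $1070.20.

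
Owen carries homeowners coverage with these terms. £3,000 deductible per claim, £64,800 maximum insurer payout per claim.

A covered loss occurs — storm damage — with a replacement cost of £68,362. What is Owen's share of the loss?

After the deductible, £68,362 − £3,000 = £65,362 remains.
£65,362 exceeds the £64,800 limit, so the insurer pays the limit: £64,800.
The homeowner bears the rest of the original loss: £68,362 − £64,800 = £3,562.

£3,562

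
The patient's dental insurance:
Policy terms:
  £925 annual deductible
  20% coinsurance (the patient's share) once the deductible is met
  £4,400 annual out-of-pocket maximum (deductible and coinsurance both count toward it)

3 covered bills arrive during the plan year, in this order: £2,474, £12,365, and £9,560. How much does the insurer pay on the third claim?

£8,867.80

Claim 1 — £2,474: £925 to deductible, leaving £1,549; coinsurance £1,549 × 20% = £309.80. Cost to patient: £1,234.80. OOP to date £1,234.80. Plan pays £2,474 − £1,234.80 = £1,239.20.
Claim 2 — £12,365: deductible met; 20% of £12,365 = £2,473. Patient owes £2,473 (running OOP £3,707.80). Plan pays £12,365 − £2,473 = £9,892.
Claim 3 — £9,560: deductible met; 20% of £9,560 = £1,912. OOP would hit £5,619.80 > £4,400, so the cap limits the patient to £4,400 − £3,707.80 = £692.20. Insurer: £9,560 − £692.20 = £8,867.80.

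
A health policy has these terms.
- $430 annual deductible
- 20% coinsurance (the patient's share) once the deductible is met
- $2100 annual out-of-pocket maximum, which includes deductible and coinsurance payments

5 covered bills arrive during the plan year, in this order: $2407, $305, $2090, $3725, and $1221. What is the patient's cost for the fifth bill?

$50.60

#1 ($2407): $430 to deductible, leaving $1977; coinsurance $1977 × 20% = $395.40. Patient owes $825.40 (running OOP $825.40).
#2 ($305): deductible met; 20% of $305 = $61. Cost to patient: $61. OOP to date $886.40.
#3 ($2090): 20% coinsurance on $2090 = $418. Cost to patient: $418. OOP to date $1304.40.
#4 ($3725): deductible already satisfied, so patient's share is 20% × $3725 = $745. Patient pays $745; OOP now $2049.40.
#5 ($1221): deductible already satisfied, so patient's share is 20% × $1221 = $244.20. OOP would hit $2293.60 > $2100, so the cap limits the patient to $2100 − $2049.40 = $50.60.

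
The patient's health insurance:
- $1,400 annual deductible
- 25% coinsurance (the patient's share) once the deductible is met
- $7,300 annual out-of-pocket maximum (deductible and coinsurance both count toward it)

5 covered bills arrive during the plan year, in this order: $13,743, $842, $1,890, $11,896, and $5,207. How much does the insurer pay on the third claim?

$1,417.50

#1 ($13,743): $1,400 to deductible, leaving $12,343; patient's 25% is $3,085.75. Patient pays $4,485.75; OOP now $4,485.75. Plan pays $13,743 − $4,485.75 = $9,257.25.
#2 ($842): deductible met; 25% of $842 = $210.50. Patient pays $210.50; OOP now $4,696.25. Insurer: $842 − $210.50 = $631.50.
#3 ($1,890): deductible already satisfied, so patient's share is 25% × $1,890 = $472.50. Patient pays $472.50; OOP now $5,168.75. Plan pays $1,890 − $472.50 = $1,417.50.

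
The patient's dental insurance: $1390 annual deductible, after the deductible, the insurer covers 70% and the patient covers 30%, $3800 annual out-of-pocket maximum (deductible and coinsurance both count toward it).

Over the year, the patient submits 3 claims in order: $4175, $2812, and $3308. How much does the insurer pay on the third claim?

$2577.10

Bill 1, $4175: $1390 to deductible, leaving $2785; 30% of $2785 = $835.50. Cost to patient: $2225.50. OOP to date $2225.50. Plan pays $4175 − $2225.50 = $1949.50.
Bill 2, $2812: deductible met; 30% of $2812 = $843.60. Patient pays $843.60; OOP now $3069.10. Insurer: $2812 − $843.60 = $1968.40.
Bill 3, $3308: deductible already satisfied, so patient's share is 30% × $3308 = $992.40. OOP would hit $4061.50 > $3800, so the cap limits the patient to $3800 − $3069.10 = $730.90. Insurer: $3308 − $730.90 = $2577.10.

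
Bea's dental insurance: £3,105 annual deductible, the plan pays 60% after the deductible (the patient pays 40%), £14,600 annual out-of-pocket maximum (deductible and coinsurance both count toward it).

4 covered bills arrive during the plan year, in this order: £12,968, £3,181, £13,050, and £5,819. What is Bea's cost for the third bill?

#1 (£12,968): deductible takes £3,105, £9,863 remains; patient's 40% is £3,945.20. Patient owes £7,050.20 (running OOP £7,050.20).
#2 (£3,181): deductible met; 40% of £3,181 = £1,272.40. Cost to patient: £1,272.40. OOP to date £8,322.60.
#3 (£13,050): deductible already satisfied, so patient's share is 40% × £13,050 = £5,220. Patient pays £5,220; OOP now £13,542.60.

£5,220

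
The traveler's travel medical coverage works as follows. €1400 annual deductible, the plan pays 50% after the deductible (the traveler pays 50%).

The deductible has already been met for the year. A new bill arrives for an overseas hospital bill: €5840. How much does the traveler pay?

The deductible is already satisfied, so the full bill goes to coinsurance.
50% of €5840 = €2920 falls to the traveler.

€2920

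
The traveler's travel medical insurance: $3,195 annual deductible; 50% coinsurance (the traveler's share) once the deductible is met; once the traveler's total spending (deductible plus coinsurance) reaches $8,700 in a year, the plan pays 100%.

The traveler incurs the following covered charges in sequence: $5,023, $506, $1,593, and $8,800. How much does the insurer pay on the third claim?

$796.50

Claim 1 ($5,023): $3,195 finishes the deductible; $1,828 goes to coinsurance; traveler's 50% is $914. Traveler pays $4,109; OOP now $4,109. Plan pays $5,023 − $4,109 = $914.
Claim 2 ($506): 50% coinsurance on $506 = $253. Traveler owes $253 (running OOP $4,362). Plan pays $506 − $253 = $253.
Claim 3 ($1,593): 50% coinsurance on $1,593 = $796.50. Traveler pays $796.50; OOP now $5,158.50. Plan pays $1,593 − $796.50 = $796.50.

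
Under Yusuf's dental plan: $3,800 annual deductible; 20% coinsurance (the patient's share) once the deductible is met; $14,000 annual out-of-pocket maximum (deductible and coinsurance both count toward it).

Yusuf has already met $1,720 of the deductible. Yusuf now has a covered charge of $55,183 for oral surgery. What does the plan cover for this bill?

Remaining deductible: $3,800 − $1,720 = $2,080.
The remaining $53,103 (= $55,183 − $2,080) moves to coinsurance.
Coinsurance: $53,103 × 20% = $10,620.60.
That puts the patient's cost at $2,080 + $10,620.60 = $12,700.60 before any cap.
Adding $12,700.60 to the $1,720 already spent would give $14,420.60, which exceeds the $14,000 cap; the patient pays just $14,000 − $1,720 = $12,280.
The insurer covers the remainder: $55,183 − $12,280 = $42,903.

$42,903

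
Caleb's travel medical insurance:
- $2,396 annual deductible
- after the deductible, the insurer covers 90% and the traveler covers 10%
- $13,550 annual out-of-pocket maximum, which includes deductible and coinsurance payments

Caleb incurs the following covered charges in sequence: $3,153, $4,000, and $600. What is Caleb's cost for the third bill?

$60

#1 ($3,153): $2,396 to deductible, leaving $757; 10% of $757 = $75.70. Traveler owes $2,471.70 (running OOP $2,471.70).
#2 ($4,000): deductible already satisfied, so traveler's share is 10% × $4,000 = $400. Traveler pays $400; OOP now $2,871.70.
#3 ($600): 10% coinsurance on $600 = $60. Traveler owes $60 (running OOP $2,931.70).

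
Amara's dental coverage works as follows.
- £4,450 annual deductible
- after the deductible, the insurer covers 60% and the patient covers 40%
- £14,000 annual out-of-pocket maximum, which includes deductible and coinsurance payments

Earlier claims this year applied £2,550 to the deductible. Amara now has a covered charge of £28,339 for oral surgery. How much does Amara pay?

Remaining deductible: £4,450 − £2,550 = £1,900.
That leaves £28,339 − £1,900 = £26,439 for coinsurance.
Patient's 40% share of £26,439 is £10,575.60.
So the patient owes £1,900 + £10,575.60 = £12,475.60 before any cap.
Year-to-date out-of-pocket would reach £2,550 + £12,475.60 = £15,025.60, above the £14,000 maximum, so the patient pays only £14,000 − £2,550 = £11,450.

£11,450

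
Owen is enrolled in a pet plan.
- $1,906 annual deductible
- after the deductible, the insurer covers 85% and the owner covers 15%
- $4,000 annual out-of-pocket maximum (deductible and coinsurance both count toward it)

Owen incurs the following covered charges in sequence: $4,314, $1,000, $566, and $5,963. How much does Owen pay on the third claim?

$84.90

Claim 1 — $4,314: $1,906 finishes the deductible; $2,408 goes to coinsurance; 15% of $2,408 = $361.20. Owner pays $2,267.20; OOP now $2,267.20.
Claim 2 — $1,000: 15% coinsurance on $1,000 = $150. Owner owes $150 (running OOP $2,417.20).
Claim 3 — $566: deductible already satisfied, so owner's share is 15% × $566 = $84.90. Owner pays $84.90; OOP now $2,502.10.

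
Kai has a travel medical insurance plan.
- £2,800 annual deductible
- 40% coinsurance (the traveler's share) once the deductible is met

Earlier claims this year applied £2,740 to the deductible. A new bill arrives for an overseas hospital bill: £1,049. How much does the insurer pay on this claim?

Deductible still to meet: £2,800 − £2,740 = £60.
After the £60 deductible portion, £1,049 − £60 = £989 is subject to coinsurance.
Coinsurance: £989 × 40% = £395.60.
Traveler responsibility: £60 + £395.60 = £455.60.
The plan picks up £1,049 − £455.60 = £593.40.

£593.40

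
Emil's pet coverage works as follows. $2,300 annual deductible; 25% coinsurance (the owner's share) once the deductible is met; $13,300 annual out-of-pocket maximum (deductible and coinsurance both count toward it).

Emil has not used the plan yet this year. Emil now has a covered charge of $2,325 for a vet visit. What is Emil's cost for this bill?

The full $2,300 deductible is still open; $2,300 of this bill applies to it.
The remaining $25 (= $2,325 − $2,300) moves to coinsurance.
Owner's 25% share of $25 is $6.25.
So the owner owes $2,300 + $6.25 = $2,306.25 before any cap.
Year-to-date out-of-pocket becomes $0 + $2,306.25 = $2,306.25, still under the $13,300 maximum, so no cap applies.

$2,306.25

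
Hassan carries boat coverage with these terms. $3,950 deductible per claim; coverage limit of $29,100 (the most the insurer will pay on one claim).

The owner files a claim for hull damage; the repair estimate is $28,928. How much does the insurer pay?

Subtract the deductible: $28,928 − $3,950 = $24,978.
$24,978 is within the $29,100 limit, so the insurer pays $24,978.

$24,978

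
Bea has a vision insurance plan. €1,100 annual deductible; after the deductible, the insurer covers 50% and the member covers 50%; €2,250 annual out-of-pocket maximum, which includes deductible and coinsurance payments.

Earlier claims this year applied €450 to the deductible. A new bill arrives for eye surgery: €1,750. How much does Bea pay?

Remaining deductible: €1,100 − €450 = €650.
The remaining €1,100 (= €1,750 − €650) moves to coinsurance.
Coinsurance: €1,100 × 50% = €550.
So the member owes €650 + €550 = €1,200 before any cap.
Year-to-date out-of-pocket becomes €450 + €1,200 = €1,650, still under the €2,250 maximum, so no cap applies.

€1,200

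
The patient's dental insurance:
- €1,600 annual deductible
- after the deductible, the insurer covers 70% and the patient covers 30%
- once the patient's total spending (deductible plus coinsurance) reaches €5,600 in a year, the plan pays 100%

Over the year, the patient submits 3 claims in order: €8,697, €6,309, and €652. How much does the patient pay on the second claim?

€1,870.90

Claim 1 (€8,697): €1,600 to deductible, leaving €7,097; patient's 30% is €2,129.10. Patient owes €3,729.10 (running OOP €3,729.10).
Claim 2 (€6,309): 30% coinsurance on €6,309 = €1,892.70. OOP would hit €5,621.80 > €5,600, so the cap limits the patient to €5,600 − €3,729.10 = €1,870.90.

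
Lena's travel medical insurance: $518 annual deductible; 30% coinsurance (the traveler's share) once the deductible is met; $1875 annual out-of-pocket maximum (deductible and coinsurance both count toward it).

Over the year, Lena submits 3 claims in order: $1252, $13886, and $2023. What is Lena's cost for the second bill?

Claim 1 ($1252): $518 finishes the deductible; $734 goes to coinsurance; coinsurance $734 × 30% = $220.20. Traveler pays $738.20; OOP now $738.20.
Claim 2 ($13886): 30% coinsurance on $13886 = $4165.80. That would push OOP to $4904, over the $1875 cap, so traveler pays $1875 − $738.20 = $1136.80.

$1136.80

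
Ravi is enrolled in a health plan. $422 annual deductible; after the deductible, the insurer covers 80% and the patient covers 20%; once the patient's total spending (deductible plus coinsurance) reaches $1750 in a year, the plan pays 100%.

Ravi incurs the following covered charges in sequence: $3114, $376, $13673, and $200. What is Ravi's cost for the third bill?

$714.40

#1 ($3114): $422 to deductible, leaving $2692; patient's 20% is $538.40. Patient owes $960.40 (running OOP $960.40).
#2 ($376): 20% coinsurance on $376 = $75.20. Cost to patient: $75.20. OOP to date $1035.60.
#3 ($13673): 20% coinsurance on $13673 = $2734.60. That would push OOP to $3770.20, over the $1750 cap, so patient pays $1750 − $1035.60 = $714.40.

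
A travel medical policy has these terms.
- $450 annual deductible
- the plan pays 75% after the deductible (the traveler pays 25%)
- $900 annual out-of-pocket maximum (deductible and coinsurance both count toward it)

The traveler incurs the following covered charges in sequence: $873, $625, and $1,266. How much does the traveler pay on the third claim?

#1 ($873): $450 finishes the deductible; $423 goes to coinsurance; coinsurance $423 × 25% = $105.75. Traveler owes $555.75 (running OOP $555.75).
#2 ($625): deductible already satisfied, so traveler's share is 25% × $625 = $156.25. Cost to traveler: $156.25. OOP to date $712.
#3 ($1,266): deductible already satisfied, so traveler's share is 25% × $1,266 = $316.50. OOP would hit $1,028.50 > $900, so the cap limits the traveler to $900 − $712 = $188.

$188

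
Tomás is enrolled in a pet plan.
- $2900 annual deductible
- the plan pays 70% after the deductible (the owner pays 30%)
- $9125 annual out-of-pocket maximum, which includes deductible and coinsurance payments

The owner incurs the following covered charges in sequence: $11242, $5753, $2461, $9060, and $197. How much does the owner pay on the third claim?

$738.30

Claim 1 ($11242): $2900 to deductible, leaving $8342; owner's 30% is $2502.60. Owner pays $5402.60; OOP now $5402.60.
Claim 2 ($5753): 30% coinsurance on $5753 = $1725.90. Cost to owner: $1725.90. OOP to date $7128.50.
Claim 3 ($2461): 30% coinsurance on $2461 = $738.30. Owner owes $738.30 (running OOP $7866.80).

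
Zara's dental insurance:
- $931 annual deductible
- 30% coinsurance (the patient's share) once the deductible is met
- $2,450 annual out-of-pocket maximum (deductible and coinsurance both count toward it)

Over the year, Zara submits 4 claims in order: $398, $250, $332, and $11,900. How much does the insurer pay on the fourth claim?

$10,395.70

Claim 1 — $398: entire amount goes to the deductible. Patient owes $398 (running OOP $398). Plan pays $398 − $398 = $0.
Claim 2 — $250: all of it applies to the deductible. Patient owes $250 (running OOP $648). Plan pays $250 − $250 = $0.
Claim 3 — $332: $283 finishes the deductible; $49 goes to coinsurance; patient's 30% is $14.70. Cost to patient: $297.70. OOP to date $945.70. Plan pays $332 − $297.70 = $34.30.
Claim 4 — $11,900: deductible already satisfied, so patient's share is 30% × $11,900 = $3,570. OOP would hit $4,515.70 > $2,450, so the cap limits the patient to $2,450 − $945.70 = $1,504.30. Insurer: $11,900 − $1,504.30 = $10,395.70.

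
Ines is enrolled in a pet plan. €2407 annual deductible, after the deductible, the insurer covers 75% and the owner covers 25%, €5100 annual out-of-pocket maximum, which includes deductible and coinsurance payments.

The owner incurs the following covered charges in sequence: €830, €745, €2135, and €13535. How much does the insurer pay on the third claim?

#1 (€830): fully absorbed by the deductible. Owner pays €830; OOP now €830. Insurer: €830 − €830 = €0.
#2 (€745): fully absorbed by the deductible. Cost to owner: €745. OOP to date €1575. Plan pays €745 − €745 = €0.
#3 (€2135): deductible takes €832, €1303 remains; 25% of €1303 = €325.75. Owner pays €1157.75; OOP now €2732.75. Insurer: €2135 − €1157.75 = €977.25.

€977.25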